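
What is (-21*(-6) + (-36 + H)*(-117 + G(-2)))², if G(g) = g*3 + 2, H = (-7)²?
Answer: 2093809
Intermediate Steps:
H = 49
G(g) = 2 + 3*g (G(g) = 3*g + 2 = 2 + 3*g)
(-21*(-6) + (-36 + H)*(-117 + G(-2)))² = (-21*(-6) + (-36 + 49)*(-117 + (2 + 3*(-2))))² = (126 + 13*(-117 + (2 - 6)))² = (126 + 13*(-117 - 4))² = (126 + 13*(-121))² = (126 - 1573)² = (-1447)² = 2093809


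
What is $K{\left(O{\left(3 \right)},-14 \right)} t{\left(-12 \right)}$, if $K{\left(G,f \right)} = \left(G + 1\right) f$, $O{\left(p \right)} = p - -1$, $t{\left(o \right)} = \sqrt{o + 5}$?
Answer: $- 70 i \sqrt{7} \approx - 185.2 i$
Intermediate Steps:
$t{\left(o \right)} = \sqrt{5 + o}$
$O{\left(p \right)} = 1 + p$ ($O{\left(p \right)} = p + 1 = 1 + p$)
$K{\left(G,f \right)} = f \left(1 + G\right)$ ($K{\left(G,f \right)} = \left(1 + G\right) f = f \left(1 + G\right)$)
$K{\left(O{\left(3 \right)},-14 \right)} t{\left(-12 \right)} = - 14 \left(1 + \left(1 + 3\right)\right) \sqrt{5 - 12} = - 14 \left(1 + 4\right) \sqrt{-7} = \left(-14\right) 5 i \sqrt{7} = - 70 i \sqrt{7}$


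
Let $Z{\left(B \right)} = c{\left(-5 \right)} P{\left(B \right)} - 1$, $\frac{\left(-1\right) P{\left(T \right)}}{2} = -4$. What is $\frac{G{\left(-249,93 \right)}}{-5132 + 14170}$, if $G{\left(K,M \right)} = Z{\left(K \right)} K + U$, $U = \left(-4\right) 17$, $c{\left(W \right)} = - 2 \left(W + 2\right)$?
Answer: $- \frac{11771}{9038} \approx -1.3024$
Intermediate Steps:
$P{\left(T \right)} = 8$ ($P{\left(T \right)} = \left(-2\right) \left(-4\right) = 8$)
$c{\left(W \right)} = -4 - 2 W$ ($c{\left(W \right)} = - 2 \left(2 + W\right) = -4 - 2 W$)
$Z{\left(B \right)} = 47$ ($Z{\left(B \right)} = \left(-4 - -10\right) 8 - 1 = \left(-4 + 10\right) 8 - 1 = 6 \cdot 8 - 1 = 48 - 1 = 47$)
$U = -68$
$G{\left(K,M \right)} = -68 + 47 K$ ($G{\left(K,M \right)} = 47 K - 68 = -68 + 47 K$)
$\frac{G{\left(-249,93 \right)}}{-5132 + 14170} = \frac{-68 + 47 \left(-249\right)}{-5132 + 14170} = \frac{-68 - 11703}{9038} = \left(-11771\right) \frac{1}{9038} = - \frac{11771}{9038}$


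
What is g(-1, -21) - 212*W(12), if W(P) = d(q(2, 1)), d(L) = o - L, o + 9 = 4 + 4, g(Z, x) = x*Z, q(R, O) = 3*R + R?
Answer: 1929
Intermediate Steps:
q(R, O) = 4*R
g(Z, x) = Z*x
o = -1 (o = -9 + (4 + 4) = -9 + 8 = -1)
d(L) = -1 - L
W(P) = -9 (W(P) = -1 - 4*2 = -1 - 1*8 = -1 - 8 = -9)
g(-1, -21) - 212*W(12) = -1*(-21) - 212*(-9) = 21 + 1908 = 1929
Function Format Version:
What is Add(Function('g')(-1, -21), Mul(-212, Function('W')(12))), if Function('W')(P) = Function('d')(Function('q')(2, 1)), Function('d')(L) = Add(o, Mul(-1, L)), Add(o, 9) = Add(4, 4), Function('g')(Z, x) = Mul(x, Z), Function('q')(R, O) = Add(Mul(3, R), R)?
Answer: 1929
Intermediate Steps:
Function('q')(R, O) = Mul(4, R)
Function('g')(Z, x) = Mul(Z, x)
o = -1 (o = Add(-9, Add(4, 4)) = Add(-9, 8) = -1)
Function('d')(L) = Add(-1, Mul(-1, L))
Function('W')(P) = -9 (Function('W')(P) = Add(-1, Mul(-1, Mul(4, 2))) = Add(-1, Mul(-1, 8)) = Add(-1, -8) = -9)
Add(Function('g')(-1, -21), Mul(-212, Function('W')(12))) = Add(Mul(-1, -21), Mul(-212, -9)) = Add(21, 1908) = 1929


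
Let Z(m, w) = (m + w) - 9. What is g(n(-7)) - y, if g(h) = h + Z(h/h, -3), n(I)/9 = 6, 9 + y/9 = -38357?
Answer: 345337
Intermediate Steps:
y = -345294 (y = -81 + 9*(-38357) = -81 - 345213 = -345294)
n(I) = 54 (n(I) = 9*6 = 54)
Z(m, w) = -9 + m + w
g(h) = -11 + h (g(h) = h + (-9 + h/h - 3) = h + (-9 + 1 - 3) = h - 11 = -11 + h)
g(n(-7)) - y = (-11 + 54) - 1*(-345294) = 43 + 345294 = 345337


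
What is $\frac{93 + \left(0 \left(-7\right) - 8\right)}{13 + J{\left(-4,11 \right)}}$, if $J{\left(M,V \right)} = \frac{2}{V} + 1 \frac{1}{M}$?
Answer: $\frac{3740}{569} \approx 6.5729$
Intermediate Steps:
$J{\left(M,V \right)} = \frac{1}{M} + \frac{2}{V}$ ($J{\left(M,V \right)} = \frac{2}{V} + \frac{1}{M} = \frac{1}{M} + \frac{2}{V}$)
$\frac{93 + \left(0 \left(-7\right) - 8\right)}{13 + J{\left(-4,11 \right)}} = \frac{93 + \left(0 \left(-7\right) - 8\right)}{13 + \left(\frac{1}{-4} + \frac{2}{11}\right)} = \frac{93 + \left(0 - 8\right)}{13 + \left(- \frac{1}{4} + 2 \cdot \frac{1}{11}\right)} = \frac{93 - 8}{13 + \left(- \frac{1}{4} + \frac{2}{11}\right)} = \frac{85}{13 - \frac{3}{44}} = \frac{85}{\frac{569}{44}} = 85 \cdot \frac{44}{569} = \frac{3740}{569}$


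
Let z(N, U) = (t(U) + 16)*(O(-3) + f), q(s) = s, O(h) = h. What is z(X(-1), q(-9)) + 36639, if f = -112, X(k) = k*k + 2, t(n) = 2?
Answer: 34569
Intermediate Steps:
X(k) = 2 + k² (X(k) = k² + 2 = 2 + k²)
z(N, U) = -2070 (z(N, U) = (2 + 16)*(-3 - 112) = 18*(-115) = -2070)
z(X(-1), q(-9)) + 36639 = -2070 + 36639 = 34569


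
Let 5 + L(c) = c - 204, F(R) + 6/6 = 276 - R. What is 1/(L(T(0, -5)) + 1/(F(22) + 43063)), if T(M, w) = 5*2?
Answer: -43316/8619883 ≈ -0.0050251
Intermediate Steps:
T(M, w) = 10
F(R) = 275 - R (F(R) = -1 + (276 - R) = 275 - R)
L(c) = -209 + c (L(c) = -5 + (c - 204) = -5 + (-204 + c) = -209 + c)
1/(L(T(0, -5)) + 1/(F(22) + 43063)) = 1/((-209 + 10) + 1/((275 - 1*22) + 43063)) = 1/(-199 + 1/((275 - 22) + 43063)) = 1/(-199 + 1/(253 + 43063)) = 1/(-199 + 1/43316) = 1/(-8619883/43316) = -43316/8619883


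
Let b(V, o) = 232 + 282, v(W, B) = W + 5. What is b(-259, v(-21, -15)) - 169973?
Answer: -169459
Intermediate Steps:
v(W, B) = 5 + W
b(V, o) = 514
b(-259, v(-21, -15)) - 169973 = 514 - 169973 = -169459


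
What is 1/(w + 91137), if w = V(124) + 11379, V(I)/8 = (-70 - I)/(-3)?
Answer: 3/309100 ≈ 9.7056e-6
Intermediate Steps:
V(I) = 560/3 + 8*I/3 (V(I) = 8*((-70 - I)/(-3)) = 8*((-70 - I)*(-1/3)) = 8*(70/3 + I/3) = 560/3 + 8*I/3)
w = 35689/3 (w = (560/3 + (8/3)*124) + 11379 = (560/3 + 992/3) + 11379 = 1552/3 + 11379 = 35689/3 ≈ 11896.)
1/(w + 91137) = 1/(35689/3 + 91137) = 1/(309100/3) = 3/309100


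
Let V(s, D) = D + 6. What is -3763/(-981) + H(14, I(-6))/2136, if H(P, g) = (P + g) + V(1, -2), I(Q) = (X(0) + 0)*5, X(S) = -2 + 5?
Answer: 2690047/698472 ≈ 3.8513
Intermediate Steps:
V(s, D) = 6 + D
X(S) = 3
I(Q) = 15 (I(Q) = (3 + 0)*5 = 3*5 = 15)
H(P, g) = 4 + P + g (H(P, g) = (P + g) + (6 - 2) = (P + g) + 4 = 4 + P + g)
-3763/(-981) + H(14, I(-6))/2136 = -3763/(-981) + (4 + 14 + 15)/2136 = -3763*(-1/981) + 33*(1/2136) = 3763/981 + 11/712 = 2690047/698472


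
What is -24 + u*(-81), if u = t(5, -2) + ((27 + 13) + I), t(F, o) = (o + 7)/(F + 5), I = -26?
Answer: -2397/2 ≈ -1198.5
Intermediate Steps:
t(F, o) = (7 + o)/(5 + F)
u = 29/2 (u = (7 - 2)/(5 + 5) + ((27 + 13) - 26) = 5/10 + (40 - 26) = (1/10)*5 + 14 = 1/2 + 14 = 29/2 ≈ 14.500)
-24 + u*(-81) = -24 + (29/2)*(-81) = -24 - 2349/2 = -2397/2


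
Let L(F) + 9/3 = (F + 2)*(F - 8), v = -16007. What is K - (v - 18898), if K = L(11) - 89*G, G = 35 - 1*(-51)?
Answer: 27287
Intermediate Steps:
G = 86 (G = 35 + 51 = 86)
L(F) = -3 + (-8 + F)*(2 + F) (L(F) = -3 + (F + 2)*(F - 8) = -3 + (2 + F)*(-8 + F) = -3 + (-8 + F)*(2 + F))
K = -7618 (K = (-19 + 11² - 6*11) - 89*86 = (-19 + 121 - 66) - 7654 = 36 - 7654 = -7618)
K - (v - 18898) = -7618 - (-16007 - 18898) = -7618 - 1*(-34905) = -7618 + 34905 = 27287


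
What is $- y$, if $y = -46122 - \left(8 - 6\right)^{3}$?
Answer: $46130$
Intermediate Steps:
$y = -46130$ ($y = -46122 - \left(8 - 6\right)^{3} = -46122 - 2^{3} = -46122 - 8 = -46130$)
$- y = \left(-1\right) \left(-46130\right) = 46130$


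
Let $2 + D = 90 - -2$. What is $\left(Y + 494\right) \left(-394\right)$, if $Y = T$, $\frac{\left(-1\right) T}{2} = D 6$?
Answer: $230884$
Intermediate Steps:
$D = 90$ ($D = -2 + \left(90 - -2\right) = -2 + \left(90 + 2\right) = -2 + 92 = 90$)
$T = -1080$ ($T = - 2 \cdot 90 \cdot 6 = \left(-2\right) 540 = -1080$)
$Y = -1080$
$\left(Y + 494\right) \left(-394\right) = \left(-1080 + 494\right) \left(-394\right) = \left(-586\right) \left(-394\right) = 230884$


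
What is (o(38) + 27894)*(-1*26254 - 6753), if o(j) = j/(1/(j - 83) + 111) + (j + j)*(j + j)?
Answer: -2775058408915/2497 ≈ -1.1114e+9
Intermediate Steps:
o(j) = 4*j² + j/(111 + 1/(-83 + j)) (o(j) = j/(1/(-83 + j) + 111) + (2*j)*(2*j) = j/(111 + 1/(-83 + j)) + 4*j² = 4*j² + j/(111 + 1/(-83 + j)))
(o(38) + 27894)*(-1*26254 - 6753) = (38*(-83 - 36847*38 + 444*38²)/(-9212 + 111*38) + 27894)*(-1*26254 - 6753) = (38*(-83 - 1400186 + 444*1444)/(-9212 + 4218) + 27894)*(-26254 - 6753) = (38*(-83 - 1400186 + 641136)/(-4994) + 27894)*(-33007) = (38*(-1/4994)*(-759133) + 27894)*(-33007) = (14423527/2497 + 27894)*(-33007) = (84074845/2497)*(-33007) = -2775058408915/2497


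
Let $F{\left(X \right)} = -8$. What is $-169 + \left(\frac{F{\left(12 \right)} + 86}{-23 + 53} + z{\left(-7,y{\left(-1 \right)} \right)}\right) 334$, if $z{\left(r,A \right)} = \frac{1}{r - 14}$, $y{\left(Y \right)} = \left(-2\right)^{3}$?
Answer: $\frac{71767}{105} \approx 683.5$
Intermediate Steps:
$y{\left(Y \right)} = -8$
$z{\left(r,A \right)} = \frac{1}{-14 + r}$
$-169 + \left(\frac{F{\left(12 \right)} + 86}{-23 + 53} + z{\left(-7,y{\left(-1 \right)} \right)}\right) 334 = -169 + \left(\frac{-8 + 86}{-23 + 53} + \frac{1}{-14 - 7}\right) 334 = -169 + \left(\frac{78}{30} + \frac{1}{-21}\right) 334 = -169 + \left(78 \cdot \frac{1}{30} - \frac{1}{21}\right) 334 = -169 + \left(\frac{13}{5} - \frac{1}{21}\right) 334 = -169 + \frac{268}{105} \cdot 334 = -169 + \frac{89512}{105} = \frac{71767}{105}$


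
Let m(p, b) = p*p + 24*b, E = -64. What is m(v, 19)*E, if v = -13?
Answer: -40000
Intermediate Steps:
m(p, b) = p² + 24*b
m(v, 19)*E = ((-13)² + 24*19)*(-64) = (169 + 456)*(-64) = 625*(-64) = -40000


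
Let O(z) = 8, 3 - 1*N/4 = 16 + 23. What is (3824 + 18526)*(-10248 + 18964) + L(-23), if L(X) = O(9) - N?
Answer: 194802752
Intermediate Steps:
N = -144 (N = 12 - 4*(16 + 23) = 12 - 4*39 = 12 - 156 = -144)
L(X) = 152 (L(X) = 8 - 1*(-144) = 8 + 144 = 152)
(3824 + 18526)*(-10248 + 18964) + L(-23) = (3824 + 18526)*(-10248 + 18964) + 152 = 22350*8716 + 152 = 194802600 + 152 = 194802752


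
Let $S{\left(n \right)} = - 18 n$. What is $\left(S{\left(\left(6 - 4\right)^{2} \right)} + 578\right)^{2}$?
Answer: $256036$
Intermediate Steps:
$\left(S{\left(\left(6 - 4\right)^{2} \right)} + 578\right)^{2} = \left(- 18 \left(6 - 4\right)^{2} + 578\right)^{2} = \left(- 18 \cdot 2^{2} + 578\right)^{2} = \left(\left(-18\right) 4 + 578\right)^{2} = \left(-72 + 578\right)^{2} = 506^{2} = 256036$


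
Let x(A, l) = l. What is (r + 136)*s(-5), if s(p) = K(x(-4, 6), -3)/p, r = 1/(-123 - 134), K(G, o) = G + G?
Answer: -419412/1285 ≈ -326.39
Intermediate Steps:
K(G, o) = 2*G
r = -1/257 (r = 1/(-257) = -1/257 ≈ -0.0038911)
s(p) = 12/p (s(p) = (2*6)/p = 12/p)
(r + 136)*s(-5) = (-1/257 + 136)*(12/(-5)) = 34951*(12*(-⅕))/257 = (34951/257)*(-12/5) = -419412/1285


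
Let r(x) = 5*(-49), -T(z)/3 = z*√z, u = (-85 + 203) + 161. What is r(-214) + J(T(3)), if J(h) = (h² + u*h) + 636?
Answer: 634 - 2511*√3 ≈ -3715.2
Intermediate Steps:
u = 279 (u = 118 + 161 = 279)
T(z) = -3*z^(3/2) (T(z) = -3*z*√z = -3*z^(3/2))
J(h) = 636 + h² + 279*h (J(h) = (h² + 279*h) + 636 = 636 + h² + 279*h)
r(x) = -245
r(-214) + J(T(3)) = -245 + (636 + (-9*√3)² + 279*(-9*√3)) = -245 + (636 + 243 - 2511*√3) = -245 + (879 - 2511*√3) = 634 - 2511*√3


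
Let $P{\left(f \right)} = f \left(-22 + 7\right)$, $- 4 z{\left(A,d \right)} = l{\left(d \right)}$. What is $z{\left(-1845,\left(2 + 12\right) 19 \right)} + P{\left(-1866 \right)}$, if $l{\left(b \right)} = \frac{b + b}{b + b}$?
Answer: $\frac{111959}{4} \approx 27990.0$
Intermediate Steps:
$l{\left(b \right)} = 1$ ($l{\left(b \right)} = \frac{2 b}{2 b} = 2 b \frac{1}{2 b} = 1$)
$z{\left(A,d \right)} = - \frac{1}{4}$ ($z{\left(A,d \right)} = \left(- \frac{1}{4}\right) 1 = - \frac{1}{4}$)
$P{\left(f \right)} = - 15 f$ ($P{\left(f \right)} = f \left(-15\right) = - 15 f$)
$z{\left(-1845,\left(2 + 12\right) 19 \right)} + P{\left(-1866 \right)} = - \frac{1}{4} - -27990 = - \frac{1}{4} + 27990 = \frac{111959}{4}$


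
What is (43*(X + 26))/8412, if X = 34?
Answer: 215/701 ≈ 0.30670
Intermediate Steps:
(43*(X + 26))/8412 = (43*(34 + 26))/8412 = (43*60)*(1/8412) = 2580*(1/8412) = 215/701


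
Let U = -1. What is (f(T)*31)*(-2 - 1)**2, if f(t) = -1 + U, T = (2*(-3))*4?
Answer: -558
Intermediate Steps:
T = -24 (T = -6*4 = -24)
f(t) = -2 (f(t) = -1 - 1 = -2)
(f(T)*31)*(-2 - 1)**2 = (-2*31)*(-2 - 1)**2 = -62*(-3)**2 = -62*9 = -558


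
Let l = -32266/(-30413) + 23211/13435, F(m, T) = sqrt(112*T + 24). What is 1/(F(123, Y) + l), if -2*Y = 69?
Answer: 1610938869998435/2222827821956747881 - 9243064961539600*I*sqrt(15)/2222827821956747881 ≈ 0.00072473 - 0.016105*I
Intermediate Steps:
Y = -69/2 (Y = -1/2*69 = -69/2 ≈ -34.500)
F(m, T) = sqrt(24 + 112*T)
l = 67024109/24035215 (l = -32266*(-1/30413) + 23211*(1/13435) = 1898/1789 + 23211/13435 = 67024109/24035215 ≈ 2.7886)
1/(F(123, Y) + l) = 1/(2*sqrt(6 + 28*(-69/2)) + 67024109/24035215) = 1/(2*sqrt(6 - 966) + 67024109/24035215) = 1/(2*sqrt(-960) + 67024109/24035215) = 1/(2*(8*I*sqrt(15)) + 67024109/24035215) = 1/(16*I*sqrt(15) + 67024109/24035215) = 1/(67024109/24035215 + 16*I*sqrt(15))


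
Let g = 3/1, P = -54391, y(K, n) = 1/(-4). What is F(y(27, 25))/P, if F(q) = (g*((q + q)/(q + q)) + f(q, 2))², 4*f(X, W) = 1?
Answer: -169/870256 ≈ -0.00019420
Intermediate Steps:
f(X, W) = ¼ (f(X, W) = (¼)*1 = ¼)
y(K, n) = -¼
g = 3 (g = 3*1 = 3)
F(q) = 169/16 (F(q) = (3*((q + q)/(q + q)) + ¼)² = (3*((2*q)/((2*q))) + ¼)² = (3*((2*q)*(1/(2*q))) + ¼)² = (3*1 + ¼)² = (3 + ¼)² = (13/4)² = 169/16)
F(y(27, 25))/P = (169/16)/(-54391) = (169/16)*(-1/54391) = -169/870256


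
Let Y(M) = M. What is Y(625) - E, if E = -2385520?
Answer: 2386145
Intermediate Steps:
Y(625) - E = 625 - 1*(-2385520) = 625 + 2385520 = 2386145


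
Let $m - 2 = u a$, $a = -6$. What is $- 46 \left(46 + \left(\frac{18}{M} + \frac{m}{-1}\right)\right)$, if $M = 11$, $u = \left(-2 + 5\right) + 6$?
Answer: $- \frac{50416}{11} \approx -4583.3$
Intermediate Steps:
$u = 9$ ($u = 3 + 6 = 9$)
$m = -52$ ($m = 2 + 9 \left(-6\right) = 2 - 54 = -52$)
$- 46 \left(46 + \left(\frac{18}{M} + \frac{m}{-1}\right)\right) = - 46 \left(46 + \left(\frac{18}{11} - \frac{52}{-1}\right)\right) = - 46 \left(46 + \left(18 \cdot \frac{1}{11} - -52\right)\right) = - 46 \left(46 + \left(\frac{18}{11} + 52\right)\right) = - 46 \left(46 + \frac{590}{11}\right) = \left(-46\right) \frac{1096}{11} = - \frac{50416}{11}$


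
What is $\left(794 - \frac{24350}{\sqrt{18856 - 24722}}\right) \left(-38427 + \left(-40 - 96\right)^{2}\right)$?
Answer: $-15825214 - \frac{242659925 i \sqrt{5866}}{2933} \approx -1.5825 \cdot 10^{7} - 6.3366 \cdot 10^{6} i$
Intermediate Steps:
$\left(794 - \frac{24350}{\sqrt{18856 - 24722}}\right) \left(-38427 + \left(-40 - 96\right)^{2}\right) = \left(794 - \frac{24350}{\sqrt{-5866}}\right) \left(-38427 + \left(-136\right)^{2}\right) = \left(794 - \frac{24350}{i \sqrt{5866}}\right) \left(-38427 + 18496\right) = \left(794 - 24350 \left(- \frac{i \sqrt{5866}}{5866}\right)\right) \left(-19931\right) = \left(794 + \frac{12175 i \sqrt{5866}}{2933}\right) \left(-19931\right) = -15825214 - \frac{242659925 i \sqrt{5866}}{2933}$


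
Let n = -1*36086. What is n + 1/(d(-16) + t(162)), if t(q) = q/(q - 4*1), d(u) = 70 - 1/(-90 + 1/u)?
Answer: -291817083651/8086715 ≈ -36086.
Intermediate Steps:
t(q) = q/(-4 + q) (t(q) = q/(q - 4) = q/(-4 + q))
n = -36086
n + 1/(d(-16) + t(162)) = -36086 + 1/((-70 + 6301*(-16))/(-1 + 90*(-16)) + 162/(-4 + 162)) = -36086 + 1/((-70 - 100816)/(-1 - 1440) + 162/158) = -36086 + 1/(-100886/(-1441) + 162*(1/158)) = -36086 + 1/(-1/1441*(-100886) + 81/79) = -36086 + 1/(100886/1441 + 81/79) = -36086 + 1/(8086715/113839) = -36086 + 113839/8086715 = -291817083651/8086715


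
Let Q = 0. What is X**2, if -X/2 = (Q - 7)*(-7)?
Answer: 9604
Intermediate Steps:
X = -98 (X = -2*(0 - 7)*(-7) = -(-14)*(-7) = -2*49 = -98)
X**2 = (-98)**2 = 9604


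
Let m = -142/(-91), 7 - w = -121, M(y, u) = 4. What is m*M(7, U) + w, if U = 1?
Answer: 12216/91 ≈ 134.24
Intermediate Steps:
w = 128 (w = 7 - 1*(-121) = 7 + 121 = 128)
m = 142/91 (m = -142*(-1/91) = 142/91 ≈ 1.5604)
m*M(7, U) + w = (142/91)*4 + 128 = 568/91 + 128 = 12216/91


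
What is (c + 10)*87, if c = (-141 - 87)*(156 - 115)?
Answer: -812406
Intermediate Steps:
c = -9348 (c = -228*41 = -9348)
(c + 10)*87 = (-9348 + 10)*87 = -9338*87 = -812406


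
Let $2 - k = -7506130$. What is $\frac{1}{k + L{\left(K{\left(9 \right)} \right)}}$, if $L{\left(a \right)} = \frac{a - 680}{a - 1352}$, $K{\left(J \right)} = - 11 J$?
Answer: $\frac{1451}{10891398311} \approx 1.3322 \cdot 10^{-7}$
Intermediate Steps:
$k = 7506132$ ($k = 2 - -7506130 = 2 + 7506130 = 7506132$)
$L{\left(a \right)} = \frac{-680 + a}{-1352 + a}$
$\frac{1}{k + L{\left(K{\left(9 \right)} \right)}} = \frac{1}{7506132 + \frac{-680 - 99}{-1352 - 99}} = \frac{1}{7506132 + \frac{1}{-1451} \left(-779\right)} = \frac{1}{7506132 - - \frac{779}{1451}} = \frac{1}{7506132 + \frac{779}{1451}} = \frac{1}{\frac{10891398311}{1451}} = \frac{1451}{10891398311}$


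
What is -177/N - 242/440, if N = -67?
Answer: 2803/1340 ≈ 2.0918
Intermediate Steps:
-177/N - 242/440 = -177/(-67) - 242/440 = -177*(-1/67) - 242*1/440 = 177/67 - 11/20 = 2803/1340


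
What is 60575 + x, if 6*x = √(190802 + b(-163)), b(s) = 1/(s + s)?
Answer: 60575 + √20277673026/1956 ≈ 60648.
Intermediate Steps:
b(s) = 1/(2*s)
x = √20277673026/1956 (x = √(190802 + (½)/(-163))/6 = √(190802 + (½)*(-1/163))/6 = √(190802 - 1/326)/6 = √(62201451/326)/6 = (√20277673026/326)/6 = √20277673026/1956 ≈ 72.802)
60575 + x = 60575 + √20277673026/1956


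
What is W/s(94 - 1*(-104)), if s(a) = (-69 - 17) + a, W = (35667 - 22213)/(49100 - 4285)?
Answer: 961/358520 ≈ 0.0026805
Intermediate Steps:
W = 13454/44815 ≈ 0.30021
s(a) = -86 + a
W/s(94 - 1*(-104)) = 13454/(44815*(-86 + (94 - 1*(-104)))) = 13454/(44815*(-86 + (94 + 104))) = 13454/(44815*(-86 + 198)) = (13454/44815)/112 = (13454/44815)*(1/112) = 961/358520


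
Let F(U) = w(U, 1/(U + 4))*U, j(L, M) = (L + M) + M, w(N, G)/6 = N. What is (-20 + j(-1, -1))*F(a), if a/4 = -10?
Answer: -220800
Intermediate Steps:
a = -40 (a = 4*(-10) = -40)
w(N, G) = 6*N
j(L, M) = L + 2*M
F(U) = 6*U**2 (F(U) = (6*U)*U = 6*U**2)
(-20 + j(-1, -1))*F(a) = (-20 + (-1 + 2*(-1)))*(6*(-40)**2) = (-20 + (-1 - 2))*(6*1600) = (-20 - 3)*9600 = -23*9600 = -220800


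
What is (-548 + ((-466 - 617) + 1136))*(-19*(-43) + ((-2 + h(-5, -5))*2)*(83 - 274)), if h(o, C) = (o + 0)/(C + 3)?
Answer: -309870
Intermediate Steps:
h(o, C) = o/(3 + C)
(-548 + ((-466 - 617) + 1136))*(-19*(-43) + ((-2 + h(-5, -5))*2)*(83 - 274)) = (-548 + ((-466 - 617) + 1136))*(-19*(-43) + ((-2 - 5/(3 - 5))*2)*(83 - 274)) = (-548 + (-1083 + 1136))*(817 + ((-2 - 5/(-2))*2)*(-191)) = (-548 + 53)*(817 + ((-2 - 5*(-½))*2)*(-191)) = -495*(817 + ((-2 + 5/2)*2)*(-191)) = -495*(817 + ((½)*2)*(-191)) = -495*(817 + 1*(-191)) = -495*(817 - 191) = -495*626 = -309870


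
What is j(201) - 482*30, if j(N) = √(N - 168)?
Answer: -14460 + √33 ≈ -14454.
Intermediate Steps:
j(N) = √(-168 + N)
j(201) - 482*30 = √(-168 + 201) - 482*30 = √33 - 14460 = -14460 + √33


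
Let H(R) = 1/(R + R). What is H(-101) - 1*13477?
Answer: -2722355/202 ≈ -13477.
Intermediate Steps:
H(R) = 1/(2*R)
H(-101) - 1*13477 = (1/2)/(-101) - 1*13477 = (1/2)*(-1/101) - 13477 = -1/202 - 13477 = -2722355/202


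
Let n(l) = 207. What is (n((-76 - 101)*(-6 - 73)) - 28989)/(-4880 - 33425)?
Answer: 28782/38305 ≈ 0.75139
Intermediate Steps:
(n((-76 - 101)*(-6 - 73)) - 28989)/(-4880 - 33425) = (207 - 28989)/(-4880 - 33425) = -28782/(-38305) = -28782*(-1/38305) = 28782/38305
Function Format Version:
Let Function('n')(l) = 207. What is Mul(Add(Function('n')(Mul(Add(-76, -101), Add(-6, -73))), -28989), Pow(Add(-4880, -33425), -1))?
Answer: Rational(28782, 38305) ≈ 0.75139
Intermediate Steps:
Mul(Add(Function('n')(Mul(Add(-76, -101), Add(-6, -73))), -28989), Pow(Add(-4880, -33425), -1)) = Mul(Add(207, -28989), Pow(Add(-4880, -33425), -1)) = Mul(-28782, Pow(-38305, -1)) = Mul(-28782, Rational(-1, 38305)) = Rational(28782, 38305)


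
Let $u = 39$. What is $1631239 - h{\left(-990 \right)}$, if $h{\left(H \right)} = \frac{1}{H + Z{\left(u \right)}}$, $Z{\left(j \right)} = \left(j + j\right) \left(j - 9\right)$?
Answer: $\frac{2202172649}{1350} \approx 1.6312 \cdot 10^{6}$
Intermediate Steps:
$Z{\left(j \right)} = 2 j \left(-9 + j\right)$
$h{\left(H \right)} = \frac{1}{2340 + H}$ ($h{\left(H \right)} = \frac{1}{H + 2 \cdot 39 \left(-9 + 39\right)} = \frac{1}{H + 2 \cdot 39 \cdot 30} = \frac{1}{H + 2340} = \frac{1}{2340 + H}$)
$1631239 - h{\left(-990 \right)} = 1631239 - \frac{1}{2340 - 990} = 1631239 - \frac{1}{1350} = \frac{2202172649}{1350}$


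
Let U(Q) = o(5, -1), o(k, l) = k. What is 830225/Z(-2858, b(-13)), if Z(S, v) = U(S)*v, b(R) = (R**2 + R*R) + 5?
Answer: 166045/343 ≈ 484.10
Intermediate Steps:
b(R) = 5 + 2*R**2 (b(R) = (R**2 + R**2) + 5 = 2*R**2 + 5 = 5 + 2*R**2)
U(Q) = 5
Z(S, v) = 5*v
830225/Z(-2858, b(-13)) = 830225/((5*(5 + 2*(-13)**2))) = 830225/((5*(5 + 2*169))) = 830225/((5*(5 + 338))) = 830225/((5*343)) = 830225/1715 = 830225*(1/1715) = 166045/343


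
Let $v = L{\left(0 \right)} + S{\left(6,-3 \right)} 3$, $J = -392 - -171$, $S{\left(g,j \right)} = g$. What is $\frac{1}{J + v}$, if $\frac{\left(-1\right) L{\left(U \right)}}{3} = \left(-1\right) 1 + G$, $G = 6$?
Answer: $- \frac{1}{218} \approx -0.0045872$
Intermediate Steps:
$J = -221$ ($J = -392 + 171 = -221$)
$L{\left(U \right)} = -15$ ($L{\left(U \right)} = - 3 \left(\left(-1\right) 1 + 6\right) = - 3 \left(-1 + 6\right) = \left(-3\right) 5 = -15$)
$v = 3$ ($v = -15 + 6 \cdot 3 = -15 + 18 = 3$)
$\frac{1}{J + v} = \frac{1}{-221 + 3} = \frac{1}{-218} = - \frac{1}{218}$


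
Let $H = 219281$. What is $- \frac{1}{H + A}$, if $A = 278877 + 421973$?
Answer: $- \frac{1}{920131} \approx -1.0868 \cdot 10^{-6}$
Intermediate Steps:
$A = 700850$
$- \frac{1}{H + A} = - \frac{1}{219281 + 700850} = - \frac{1}{920131}$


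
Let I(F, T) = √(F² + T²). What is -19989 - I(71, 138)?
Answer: -19989 - √24085 ≈ -20144.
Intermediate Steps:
-19989 - I(71, 138) = -19989 - √(71² + 138²) = -19989 - √(5041 + 19044) = -19989 - √24085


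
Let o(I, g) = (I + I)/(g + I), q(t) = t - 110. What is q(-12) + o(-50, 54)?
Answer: -147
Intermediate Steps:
q(t) = -110 + t
o(I, g) = 2*I/(I + g) (o(I, g) = (2*I)/(I + g) = 2*I/(I + g))
q(-12) + o(-50, 54) = (-110 - 12) + 2*(-50)/(-50 + 54) = -122 + 2*(-50)/4 = -122 + 2*(-50)*(¼) = -122 - 25 = -147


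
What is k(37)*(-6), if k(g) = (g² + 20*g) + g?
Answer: -12876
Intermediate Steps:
k(g) = g² + 21*g
k(37)*(-6) = (37*(21 + 37))*(-6) = (37*58)*(-6) = 2146*(-6) = -12876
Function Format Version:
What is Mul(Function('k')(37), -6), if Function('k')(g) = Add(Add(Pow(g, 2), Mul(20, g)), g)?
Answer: -12876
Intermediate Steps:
Function('k')(g) = Add(Pow(g, 2), Mul(21, g))
Mul(Function('k')(37), -6) = Mul(Mul(37, Add(21, 37)), -6) = Mul(Mul(37, 58), -6) = Mul(2146, -6) = -12876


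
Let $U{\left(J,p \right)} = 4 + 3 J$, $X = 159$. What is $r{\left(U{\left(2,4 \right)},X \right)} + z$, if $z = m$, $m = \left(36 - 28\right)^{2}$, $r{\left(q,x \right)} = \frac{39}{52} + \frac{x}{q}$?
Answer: $\frac{1613}{20} \approx 80.65$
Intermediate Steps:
$r{\left(q,x \right)} = \frac{3}{4} + \frac{x}{q}$ ($r{\left(q,x \right)} = 39 \cdot \frac{1}{52} + \frac{x}{q} = \frac{3}{4} + \frac{x}{q}$)
$m = 64$ ($m = 8^{2} = 64$)
$z = 64$
$r{\left(U{\left(2,4 \right)},X \right)} + z = \left(\frac{3}{4} + \frac{159}{4 + 3 \cdot 2}\right) + 64 = \left(\frac{3}{4} + \frac{159}{4 + 6}\right) + 64 = \left(\frac{3}{4} + \frac{159}{10}\right) + 64 = \frac{333}{20} + 64 = \frac{1613}{20}$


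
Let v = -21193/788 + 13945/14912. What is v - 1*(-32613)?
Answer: 95729775693/2937664 ≈ 32587.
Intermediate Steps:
v = -76260339/2937664 (v = -21193*1/788 + 13945*(1/14912) = -21193/788 + 13945/14912 = -76260339/2937664 ≈ -25.960)
v - 1*(-32613) = -76260339/2937664 - 1*(-32613) = -76260339/2937664 + 32613 = 95729775693/2937664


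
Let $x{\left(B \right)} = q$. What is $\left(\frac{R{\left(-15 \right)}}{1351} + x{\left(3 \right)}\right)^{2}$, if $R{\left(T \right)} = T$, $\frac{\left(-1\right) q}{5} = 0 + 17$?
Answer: $\frac{13190522500}{1825201} \approx 7226.9$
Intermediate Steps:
$q = -85$ ($q = - 5 \left(0 + 17\right) = \left(-5\right) 17 = -85$)
$x{\left(B \right)} = -85$
$\left(\frac{R{\left(-15 \right)}}{1351} + x{\left(3 \right)}\right)^{2} = \left(- \frac{15}{1351} - 85\right)^{2} = \left(- \frac{114850}{1351}\right)^{2} = \frac{13190522500}{1825201}$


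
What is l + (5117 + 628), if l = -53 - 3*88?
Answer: 5428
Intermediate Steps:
l = -317 (l = -53 - 264 = -317)
l + (5117 + 628) = -317 + (5117 + 628) = -317 + 5745 = 5428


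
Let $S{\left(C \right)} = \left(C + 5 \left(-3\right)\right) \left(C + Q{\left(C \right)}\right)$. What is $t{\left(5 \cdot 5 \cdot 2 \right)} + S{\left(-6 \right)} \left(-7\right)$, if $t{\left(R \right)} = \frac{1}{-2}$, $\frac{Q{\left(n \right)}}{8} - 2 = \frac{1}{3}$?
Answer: $\frac{3723}{2} \approx 1861.5$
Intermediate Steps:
$Q{\left(n \right)} = \frac{56}{3}$ ($Q{\left(n \right)} = 16 + \frac{8}{3} = \frac{56}{3}$)
$S{\left(C \right)} = \left(-15 + C\right) \left(\frac{56}{3} + C\right)$ ($S{\left(C \right)} = \left(C + 5 \left(-3\right)\right) \left(C + \frac{56}{3}\right) = \left(C - 15\right) \left(\frac{56}{3} + C\right) = \left(-15 + C\right) \left(\frac{56}{3} + C\right)$)
$t{\left(R \right)} = - \frac{1}{2}$
$t{\left(5 \cdot 5 \cdot 2 \right)} + S{\left(-6 \right)} \left(-7\right) = - \frac{1}{2} + \left(-280 + \left(-6\right)^{2} + \frac{11}{3} \left(-6\right)\right) \left(-7\right) = - \frac{1}{2} + \left(-280 + 36 - 22\right) \left(-7\right) = - \frac{1}{2} - -1862 = - \frac{1}{2} + 1862 = \frac{3723}{2}$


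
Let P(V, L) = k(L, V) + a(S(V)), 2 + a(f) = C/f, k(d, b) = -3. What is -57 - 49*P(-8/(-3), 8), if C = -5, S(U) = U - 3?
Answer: -547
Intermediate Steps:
S(U) = -3 + U
a(f) = -2 - 5/f
P(V, L) = -5 - 5/(-3 + V) (P(V, L) = -3 + (-2 - 5/(-3 + V)) = -5 - 5/(-3 + V))
-57 - 49*P(-8/(-3), 8) = -57 - 245*(2 - (-8)/(-3))/(-3 - 8/(-3)) = -57 - 245*(2 - (-8)*(-1)/3)/(-3 - 8*(-⅓)) = -57 - 245*(2 - 1*8/3)/(-3 + 8/3) = -57 - 245*(2 - 8/3)/(-⅓) = -57 - 245*(-3)*(-2)/3 = -57 - 49*10 = -57 - 490 = -547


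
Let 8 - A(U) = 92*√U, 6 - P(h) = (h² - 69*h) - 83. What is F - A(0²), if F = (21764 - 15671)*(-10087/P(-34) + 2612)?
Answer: 54379041095/3413 ≈ 1.5933e+7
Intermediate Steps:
P(h) = 89 - h² + 69*h (P(h) = 6 - ((h² - 69*h) - 83) = 6 - (-83 + h² - 69*h) = 6 + (83 - h² + 69*h) = 89 - h² + 69*h)
A(U) = 8 - 92*√U
F = 54379068399/3413 (F = (21764 - 15671)*(-10087/(89 - 1*(-34)² + 69*(-34)) + 2612) = 6093*(-10087/(89 - 1*1156 - 2346) + 2612) = 6093*(-10087/(89 - 1156 - 2346) + 2612) = 6093*(-10087/(-3413) + 2612) = 6093*(-10087*(-1/3413) + 2612) = 6093*(10087/3413 + 2612) = 6093*(8924843/3413) = 54379068399/3413 ≈ 1.5933e+7)
F - A(0²) = 54379068399/3413 - (8 - 92*√(0²)) = 54379068399/3413 - (8 - 92*√0) = 54379068399/3413 - (8 - 92*0) = 54379068399/3413 - (8 + 0) = 54379068399/3413 - 1*8 = 54379068399/3413 - 8 = 54379041095/3413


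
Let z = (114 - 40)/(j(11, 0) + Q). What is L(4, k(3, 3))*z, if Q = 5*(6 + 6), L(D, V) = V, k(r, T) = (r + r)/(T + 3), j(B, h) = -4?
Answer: 37/28 ≈ 1.3214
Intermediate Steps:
k(r, T) = 2*r/(3 + T) (k(r, T) = (2*r)/(3 + T) = 2*r/(3 + T))
Q = 60 (Q = 5*12 = 60)
z = 37/28 (z = (114 - 40)/(-4 + 60) = 74/56 = 74*(1/56) = 37/28 ≈ 1.3214)
L(4, k(3, 3))*z = (2*3/(3 + 3))*(37/28) = (2*3/6)*(37/28) = (2*3*(⅙))*(37/28) = 1*(37/28) = 37/28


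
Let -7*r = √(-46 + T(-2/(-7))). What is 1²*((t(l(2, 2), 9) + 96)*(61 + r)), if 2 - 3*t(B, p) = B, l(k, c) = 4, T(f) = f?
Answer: 17446/3 - 2288*I*√35/147 ≈ 5815.3 - 92.082*I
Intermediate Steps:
t(B, p) = ⅔ - B/3
r = -8*I*√35/49 (r = -√(-46 - 2/(-7))/7 = -√(-46 - 2*(-⅐))/7 = -√(-46 + 2/7)/7 = -8*I*√35/49 ≈ -0.96589*I)
1²*((t(l(2, 2), 9) + 96)*(61 + r)) = 1²*(((⅔ - ⅓*4) + 96)*(61 - 8*I*√35/49)) = 1*(((⅔ - 4/3) + 96)*(61 - 8*I*√35/49)) = 1*((-⅔ + 96)*(61 - 8*I*√35/49)) = 1*(286*(61 - 8*I*√35/49)/3) = 1*(17446/3 - 2288*I*√35/147) = 17446/3 - 2288*I*√35/147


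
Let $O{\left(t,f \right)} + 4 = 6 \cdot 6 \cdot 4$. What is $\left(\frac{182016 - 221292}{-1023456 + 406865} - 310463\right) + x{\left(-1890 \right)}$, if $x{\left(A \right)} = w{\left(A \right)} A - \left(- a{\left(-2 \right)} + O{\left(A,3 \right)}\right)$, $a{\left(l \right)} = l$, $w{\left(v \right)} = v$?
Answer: $\frac{2011008502821}{616591} \approx 3.2615 \cdot 10^{6}$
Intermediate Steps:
$O{\left(t,f \right)} = 140$ ($O{\left(t,f \right)} = -4 + 6 \cdot 6 \cdot 4 = -4 + 36 \cdot 4 = -4 + 144 = 140$)
$x{\left(A \right)} = -142 + A^{2}$ ($x{\left(A \right)} = A A - 142 = A^{2} - 142 = -142 + A^{2}$)
$\left(\frac{182016 - 221292}{-1023456 + 406865} - 310463\right) + x{\left(-1890 \right)} = \left(\frac{182016 - 221292}{-1023456 + 406865} - 310463\right) - \left(142 - \left(-1890\right)^{2}\right) = \left(- \frac{39276}{-616591} - 310463\right) + \left(-142 + 3572100\right) = \left(\left(-39276\right) \left(- \frac{1}{616591}\right) - 310463\right) + 3571958 = \left(\frac{39276}{616591} - 310463\right) + 3571958 = - \frac{191428652357}{616591} + 3571958 = \frac{2011008502821}{616591}$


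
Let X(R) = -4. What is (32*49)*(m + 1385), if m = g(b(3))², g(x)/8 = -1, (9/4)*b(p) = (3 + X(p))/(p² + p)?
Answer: 2272032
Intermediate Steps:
b(p) = -4/(9*(p + p²)) (b(p) = 4*((3 - 4)/(p² + p))/9 = 4*(-1/(p + p²))/9 = -4/(9*(p + p²)))
g(x) = -8 (g(x) = 8*(-1) = -8)
m = 64 (m = (-8)² = 64)
(32*49)*(m + 1385) = (32*49)*(64 + 1385) = 1568*1449 = 2272032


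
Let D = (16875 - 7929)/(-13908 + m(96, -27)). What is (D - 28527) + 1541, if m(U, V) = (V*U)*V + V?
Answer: -72025208/2669 ≈ -26986.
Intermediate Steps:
m(U, V) = V + U*V**2 (m(U, V) = (U*V)*V + V = U*V**2 + V = V + U*V**2)
D = 426/2669 (D = (16875 - 7929)/(-13908 - 27*(1 + 96*(-27))) = 8946/(-13908 - 27*(1 - 2592)) = 8946/(-13908 - 27*(-2591)) = 8946/(-13908 + 69957) = 8946/56049 = 8946*(1/56049) = 426/2669 ≈ 0.15961)
(D - 28527) + 1541 = (426/2669 - 28527) + 1541 = -76138137/2669 + 1541 = -72025208/2669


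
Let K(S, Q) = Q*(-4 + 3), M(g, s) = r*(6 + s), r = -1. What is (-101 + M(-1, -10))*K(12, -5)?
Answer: -485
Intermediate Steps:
M(g, s) = -6 - s (M(g, s) = -(6 + s) = -6 - s)
K(S, Q) = -Q (K(S, Q) = Q*(-1) = -Q)
(-101 + M(-1, -10))*K(12, -5) = (-101 + (-6 - 1*(-10)))*(-1*(-5)) = (-101 + (-6 + 10))*5 = (-101 + 4)*5 = -97*5 = -485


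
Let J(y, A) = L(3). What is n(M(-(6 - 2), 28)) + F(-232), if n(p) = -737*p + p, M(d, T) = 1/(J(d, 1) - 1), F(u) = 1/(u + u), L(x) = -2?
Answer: 341501/1392 ≈ 245.33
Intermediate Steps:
F(u) = 1/(2*u)
J(y, A) = -2
M(d, T) = -⅓ (M(d, T) = 1/(-2 - 1) = 1/(-3) = -⅓)
n(p) = -736*p
n(M(-(6 - 2), 28)) + F(-232) = -736*(-⅓) + (½)/(-232) = 736/3 + (½)*(-1/232) = 736/3 - 1/464 = 341501/1392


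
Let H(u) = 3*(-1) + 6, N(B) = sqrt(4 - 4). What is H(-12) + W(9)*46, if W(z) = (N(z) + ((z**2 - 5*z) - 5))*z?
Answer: 12837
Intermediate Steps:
N(B) = 0 (N(B) = sqrt(0) = 0)
H(u) = 3 (H(u) = -3 + 6 = 3)
W(z) = z*(-5 + z**2 - 5*z) (W(z) = (0 + ((z**2 - 5*z) - 5))*z = (0 + (-5 + z**2 - 5*z))*z = (-5 + z**2 - 5*z)*z = z*(-5 + z**2 - 5*z))
H(-12) + W(9)*46 = 3 + (9*(-5 + 9**2 - 5*9))*46 = 3 + (9*(-5 + 81 - 45))*46 = 3 + (9*31)*46 = 3 + 279*46 = 3 + 12834 = 12837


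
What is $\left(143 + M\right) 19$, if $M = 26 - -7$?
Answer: $3344$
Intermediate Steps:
$M = 33$ ($M = 26 + 7 = 33$)
$\left(143 + M\right) 19 = \left(143 + 33\right) 19 = 176 \cdot 19 = 3344$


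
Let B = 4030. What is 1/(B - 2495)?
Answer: 1/1535 ≈ 0.00065147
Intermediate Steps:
1/(B - 2495) = 1/(4030 - 2495) = 1/1535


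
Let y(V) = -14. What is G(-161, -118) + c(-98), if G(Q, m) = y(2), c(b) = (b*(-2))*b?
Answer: -19222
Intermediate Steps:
c(b) = -2*b**2 (c(b) = (-2*b)*b = -2*b**2)
G(Q, m) = -14
G(-161, -118) + c(-98) = -14 - 2*(-98)**2 = -14 - 2*9604 = -14 - 19208 = -19222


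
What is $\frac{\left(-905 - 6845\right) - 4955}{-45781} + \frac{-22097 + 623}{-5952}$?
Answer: $\frac{176453559}{45414752} \approx 3.8854$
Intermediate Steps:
$\frac{\left(-905 - 6845\right) - 4955}{-45781} + \frac{-22097 + 623}{-5952} = \left(-7750 - 4955\right) \left(- \frac{1}{45781}\right) - - \frac{3579}{992} = \left(-12705\right) \left(- \frac{1}{45781}\right) + \frac{3579}{992} = \frac{12705}{45781} + \frac{3579}{992} = \frac{176453559}{45414752}$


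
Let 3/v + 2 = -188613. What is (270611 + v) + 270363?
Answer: 102035811007/188615 ≈ 5.4097e+5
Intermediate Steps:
v = -3/188615 (v = 3/(-2 - 188613) = 3/(-188615) = 3*(-1/188615) = -3/188615 ≈ -1.5905e-5)
(270611 + v) + 270363 = (270611 - 3/188615) + 270363 = 51041293762/188615 + 270363 = 102035811007/188615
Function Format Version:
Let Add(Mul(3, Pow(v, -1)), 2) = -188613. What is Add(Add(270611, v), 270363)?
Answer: Rational(102035811007, 188615) ≈ 5.4097e+5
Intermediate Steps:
v = Rational(-3, 188615) (v = Mul(3, Pow(Add(-2, -188613), -1)) = Mul(3, Pow(-188615, -1)) = Mul(3, Rational(-1, 188615)) = Rational(-3, 188615) ≈ -1.5905e-5)
Add(Add(270611, v), 270363) = Add(Add(270611, Rational(-3, 188615)), 270363) = Add(Rational(51041293762, 188615), 270363) = Rational(102035811007, 188615)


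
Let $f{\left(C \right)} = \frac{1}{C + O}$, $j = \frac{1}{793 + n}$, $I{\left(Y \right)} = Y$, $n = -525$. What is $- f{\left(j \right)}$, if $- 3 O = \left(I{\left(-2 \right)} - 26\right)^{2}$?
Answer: $\frac{804}{210109} \approx 0.0038266$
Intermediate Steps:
$O = - \frac{784}{3}$ ($O = - \frac{\left(-2 - 26\right)^{2}}{3} = - \frac{\left(-28\right)^{2}}{3} = \left(- \frac{1}{3}\right) 784 = - \frac{784}{3} \approx -261.33$)
$j = \frac{1}{268}$ ($j = \frac{1}{793 - 525} = \frac{1}{268} \approx 0.0037313$)
$f{\left(C \right)} = \frac{1}{- \frac{784}{3} + C}$ ($f{\left(C \right)} = \frac{1}{C - \frac{784}{3}} = \frac{1}{- \frac{784}{3} + C}$)
$- f{\left(j \right)} = - \frac{3}{-784 + 3 \cdot \frac{1}{268}} = - \frac{3}{-784 + \frac{3}{268}} = - \frac{3}{- \frac{210109}{268}} = - \frac{3 \left(-268\right)}{210109} = \left(-1\right) \left(- \frac{804}{210109}\right) = \frac{804}{210109}$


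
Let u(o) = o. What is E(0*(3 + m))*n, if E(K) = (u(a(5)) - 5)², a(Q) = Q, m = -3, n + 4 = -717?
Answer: 0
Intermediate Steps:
n = -721 (n = -4 - 717 = -721)
E(K) = 0 (E(K) = (5 - 5)² = 0² = 0)
E(0*(3 + m))*n = 0*(-721) = 0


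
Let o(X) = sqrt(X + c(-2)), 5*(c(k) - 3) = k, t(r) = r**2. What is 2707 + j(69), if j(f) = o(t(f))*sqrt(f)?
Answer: 2707 + sqrt(8217210)/5 ≈ 3280.3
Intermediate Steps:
c(k) = 3 + k/5
o(X) = sqrt(13/5 + X) (o(X) = sqrt(X + (3 + (1/5)*(-2))) = sqrt(X + (3 - 2/5)) = sqrt(X + 13/5) = sqrt(13/5 + X))
j(f) = sqrt(f)*sqrt(65 + 25*f**2)/5 (j(f) = (sqrt(65 + 25*f**2)/5)*sqrt(f) = sqrt(f)*sqrt(65 + 25*f**2)/5)
2707 + j(69) = 2707 + sqrt(5)*sqrt(69)*sqrt(13 + 5*69**2)/5 = 2707 + sqrt(5)*sqrt(69)*sqrt(13 + 5*4761)/5 = 2707 + sqrt(5)*sqrt(69)*sqrt(13 + 23805)/5 = 2707 + sqrt(5)*sqrt(69)*sqrt(23818)/5 = 2707 + sqrt(8217210)/5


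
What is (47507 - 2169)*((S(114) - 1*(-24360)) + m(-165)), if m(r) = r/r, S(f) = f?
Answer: 1109647550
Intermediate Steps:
m(r) = 1
(47507 - 2169)*((S(114) - 1*(-24360)) + m(-165)) = (47507 - 2169)*((114 - 1*(-24360)) + 1) = 45338*((114 + 24360) + 1) = 45338*(24474 + 1) = 45338*24475 = 1109647550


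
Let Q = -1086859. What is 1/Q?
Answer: -1/1086859 ≈ -9.2008e-7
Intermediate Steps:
1/Q = 1/(-1086859) = -1/1086859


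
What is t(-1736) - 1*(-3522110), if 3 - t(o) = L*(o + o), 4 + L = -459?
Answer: 1914577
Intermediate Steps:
L = -463 (L = -4 - 459 = -463)
t(o) = 3 + 926*o (t(o) = 3 - (-463)*(o + o) = 3 - (-463)*2*o = 3 - (-926)*o = 3 + 926*o)
t(-1736) - 1*(-3522110) = (3 + 926*(-1736)) - 1*(-3522110) = (3 - 1607536) + 3522110 = -1607533 + 3522110 = 1914577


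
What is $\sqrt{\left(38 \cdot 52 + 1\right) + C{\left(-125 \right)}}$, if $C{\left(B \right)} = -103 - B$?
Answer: $\sqrt{1999} \approx 44.71$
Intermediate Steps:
$\sqrt{\left(38 \cdot 52 + 1\right) + C{\left(-125 \right)}} = \sqrt{\left(38 \cdot 52 + 1\right) - -22} = \sqrt{\left(1976 + 1\right) + \left(-103 + 125\right)} = \sqrt{1977 + 22} = \sqrt{1999}$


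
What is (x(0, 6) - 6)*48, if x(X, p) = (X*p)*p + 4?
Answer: -96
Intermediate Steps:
x(X, p) = 4 + X*p² (x(X, p) = X*p² + 4 = 4 + X*p²)
(x(0, 6) - 6)*48 = ((4 + 0*6²) - 6)*48 = ((4 + 0*36) - 6)*48 = ((4 + 0) - 6)*48 = (4 - 6)*48 = -2*48 = -96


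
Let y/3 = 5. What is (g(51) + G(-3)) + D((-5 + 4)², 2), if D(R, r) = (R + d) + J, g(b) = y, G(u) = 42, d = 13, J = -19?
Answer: 52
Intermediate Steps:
y = 15 (y = 3*5 = 15)
g(b) = 15
D(R, r) = -6 + R (D(R, r) = (R + 13) - 19 = (13 + R) - 19 = -6 + R)
(g(51) + G(-3)) + D((-5 + 4)², 2) = (15 + 42) + (-6 + (-5 + 4)²) = 57 + (-6 + (-1)²) = 57 + (-6 + 1) = 57 - 5 = 52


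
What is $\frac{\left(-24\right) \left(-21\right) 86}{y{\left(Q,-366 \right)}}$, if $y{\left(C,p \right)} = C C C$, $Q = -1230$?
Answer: $- \frac{602}{25845375} \approx -2.3292 \cdot 10^{-5}$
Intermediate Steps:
$y{\left(C,p \right)} = C^{3}$ ($y{\left(C,p \right)} = C^{2} C = C^{3}$)
$\frac{\left(-24\right) \left(-21\right) 86}{y{\left(Q,-366 \right)}} = \frac{\left(-24\right) \left(-21\right) 86}{\left(-1230\right)^{3}} = \frac{504 \cdot 86}{-1860867000} = 43344 \left(- \frac{1}{1860867000}\right) = - \frac{602}{25845375}$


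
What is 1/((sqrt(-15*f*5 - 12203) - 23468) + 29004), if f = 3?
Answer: 1384/7664931 - I*sqrt(3107)/15329862 ≈ 0.00018056 - 3.6361e-6*I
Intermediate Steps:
1/((sqrt(-15*f*5 - 12203) - 23468) + 29004) = 1/((sqrt(-15*3*5 - 12203) - 23468) + 29004) = 1/((sqrt(-45*5 - 12203) - 23468) + 29004) = 1/((sqrt(-225 - 12203) - 23468) + 29004) = 1/((sqrt(-12428) - 23468) + 29004) = 1/((2*I*sqrt(3107) - 23468) + 29004) = 1/((-23468 + 2*I*sqrt(3107)) + 29004) = 1/(5536 + 2*I*sqrt(3107))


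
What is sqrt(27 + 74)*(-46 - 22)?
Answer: -68*sqrt(101) ≈ -683.39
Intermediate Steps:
sqrt(27 + 74)*(-46 - 22) = sqrt(101)*(-68) = -68*sqrt(101)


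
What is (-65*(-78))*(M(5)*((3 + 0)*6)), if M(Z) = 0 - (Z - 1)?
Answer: -365040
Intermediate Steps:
M(Z) = 1 - Z (M(Z) = 0 - (-1 + Z) = 0 + (1 - Z) = 1 - Z)
(-65*(-78))*(M(5)*((3 + 0)*6)) = (-65*(-78))*((1 - 1*5)*((3 + 0)*6)) = 5070*((1 - 5)*(3*6)) = 5070*(-4*18) = 5070*(-72) = -365040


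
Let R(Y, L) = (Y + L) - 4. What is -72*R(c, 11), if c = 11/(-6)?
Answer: -372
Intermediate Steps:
c = -11/6 (c = 11*(-⅙) = -11/6 ≈ -1.8333)
R(Y, L) = -4 + L + Y (R(Y, L) = (L + Y) - 4 = -4 + L + Y)
-72*R(c, 11) = -72*(-4 + 11 - 11/6) = -72*31/6 = -372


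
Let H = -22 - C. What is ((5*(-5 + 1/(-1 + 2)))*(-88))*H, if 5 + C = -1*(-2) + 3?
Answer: -38720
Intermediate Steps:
C = 0 (C = -5 + (-1*(-2) + 3) = -5 + (2 + 3) = -5 + 5 = 0)
H = -22 (H = -22 - 1*0 = -22 + 0 = -22)
((5*(-5 + 1/(-1 + 2)))*(-88))*H = ((5*(-5 + 1/(-1 + 2)))*(-88))*(-22) = ((5*(-5 + 1/1))*(-88))*(-22) = ((5*(-5 + 1))*(-88))*(-22) = ((5*(-4))*(-88))*(-22) = -20*(-88)*(-22) = 1760*(-22) = -38720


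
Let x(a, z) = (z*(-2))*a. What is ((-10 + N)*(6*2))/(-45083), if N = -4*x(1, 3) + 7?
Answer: -252/45083 ≈ -0.0055897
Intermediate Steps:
x(a, z) = -2*a*z (x(a, z) = (-2*z)*a = -2*a*z)
N = 31 (N = -(-8)*3 + 7 = -4*(-6) + 7 = 24 + 7 = 31)
((-10 + N)*(6*2))/(-45083) = ((-10 + 31)*(6*2))/(-45083) = (21*12)*(-1/45083) = 252*(-1/45083) = -252/45083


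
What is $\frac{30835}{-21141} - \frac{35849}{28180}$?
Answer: $- \frac{1626814009}{595753380} \approx -2.7307$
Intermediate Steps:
$\frac{30835}{-21141} - \frac{35849}{28180} = 30835 \left(- \frac{1}{21141}\right) - \frac{35849}{28180} = - \frac{30835}{21141} - \frac{35849}{28180} = - \frac{1626814009}{595753380}$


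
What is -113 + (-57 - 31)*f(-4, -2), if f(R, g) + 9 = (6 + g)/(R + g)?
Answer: 2213/3 ≈ 737.67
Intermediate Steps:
f(R, g) = -9 + (6 + g)/(R + g)
-113 + (-57 - 31)*f(-4, -2) = -113 + (-57 - 31)*((6 - 9*(-4) - 8*(-2))/(-4 - 2)) = -113 - 88*(6 + 36 + 16)/(-6) = -113 - (-44)*58/3 = -113 - 88*(-29/3) = -113 + 2552/3 = 2213/3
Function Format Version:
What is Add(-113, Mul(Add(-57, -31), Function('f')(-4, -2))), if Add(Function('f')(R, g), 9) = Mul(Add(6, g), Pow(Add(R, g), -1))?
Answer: Rational(2213, 3) ≈ 737.67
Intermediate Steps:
Function('f')(R, g) = Add(-9, Mul(Pow(Add(R, g), -1), Add(6, g))) (Function('f')(R, g) = Add(-9, Mul(Add(6, g), Pow(Add(R, g), -1))) = Add(-9, Mul(Pow(Add(R, g), -1), Add(6, g))))
Add(-113, Mul(Add(-57, -31), Function('f')(-4, -2))) = Add(-113, Mul(Add(-57, -31), Mul(Pow(Add(-4, -2), -1), Add(6, Mul(-9, -4), Mul(-8, -2))))) = Add(-113, Mul(-88, Mul(Pow(-6, -1), Add(6, 36, 16)))) = Add(-113, Mul(-88, Mul(Rational(-1, 6), 58))) = Add(-113, Mul(-88, Rational(-29, 3))) = Add(-113, Rational(2552, 3)) = Rational(2213, 3)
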